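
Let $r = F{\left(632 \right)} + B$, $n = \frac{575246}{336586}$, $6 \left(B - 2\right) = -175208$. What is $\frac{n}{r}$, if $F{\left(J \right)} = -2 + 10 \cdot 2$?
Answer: $- \frac{862869}{14733042392} \approx -5.8567 \cdot 10^{-5}$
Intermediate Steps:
$B = - \frac{87598}{3}$ ($B = 2 + \frac{1}{6} \left(-175208\right) = 2 - \frac{87604}{3} = - \frac{87598}{3} \approx -29199.0$)
$F{\left(J \right)} = 18$ ($F{\left(J \right)} = -2 + 20 = 18$)
$n = \frac{287623}{168293}$ ($n = 575246 \cdot \frac{1}{336586} = \frac{287623}{168293} \approx 1.7091$)
$r = - \frac{87544}{3}$ ($r = 18 - \frac{87598}{3} = - \frac{87544}{3} \approx -29181.0$)
$\frac{n}{r} = \frac{287623}{168293 \left(- \frac{87544}{3}\right)} = \frac{287623}{168293} \left(- \frac{3}{87544}\right) = - \frac{862869}{14733042392}$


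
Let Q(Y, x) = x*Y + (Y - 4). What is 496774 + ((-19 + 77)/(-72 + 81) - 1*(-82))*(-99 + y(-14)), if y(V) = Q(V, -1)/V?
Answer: 30746726/63 ≈ 4.8804e+5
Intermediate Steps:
Q(Y, x) = -4 + Y + Y*x (Q(Y, x) = Y*x + (-4 + Y) = -4 + Y + Y*x)
y(V) = -4/V (y(V) = (-4 + V + V*(-1))/V = (-4 + V - V)/V = -4/V)
496774 + ((-19 + 77)/(-72 + 81) - 1*(-82))*(-99 + y(-14)) = 496774 + ((-19 + 77)/(-72 + 81) - 1*(-82))*(-99 - 4/(-14)) = 496774 + (58/9 + 82)*(-99 - 4*(-1/14)) = 496774 + (58*(⅑) + 82)*(-99 + 2/7) = 496774 + (58/9 + 82)*(-691/7) = 496774 + (796/9)*(-691/7) = 496774 - 550036/63 = 30746726/63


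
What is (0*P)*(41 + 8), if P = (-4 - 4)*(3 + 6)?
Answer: 0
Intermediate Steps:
P = -72 (P = -8*9 = -72)
(0*P)*(41 + 8) = (0*(-72))*(41 + 8) = 0*49 = 0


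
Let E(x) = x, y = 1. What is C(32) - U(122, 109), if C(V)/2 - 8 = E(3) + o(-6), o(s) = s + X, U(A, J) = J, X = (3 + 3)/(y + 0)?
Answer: -87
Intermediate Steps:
X = 6 (X = (3 + 3)/(1 + 0) = 6/1 = 6*1 = 6)
o(s) = 6 + s (o(s) = s + 6 = 6 + s)
C(V) = 22 (C(V) = 16 + 2*(3 + (6 - 6)) = 16 + 2*(3 + 0) = 16 + 2*3 = 16 + 6 = 22)
C(32) - U(122, 109) = 22 - 1*109 = 22 - 109 = -87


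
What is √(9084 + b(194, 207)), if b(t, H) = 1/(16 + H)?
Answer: √451738459/223 ≈ 95.310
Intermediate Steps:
√(9084 + b(194, 207)) = √(9084 + 1/(16 + 207)) = √(9084 + 1/223) = √(2025733/223) = √451738459/223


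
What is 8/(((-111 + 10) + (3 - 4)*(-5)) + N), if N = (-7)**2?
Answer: -8/47 ≈ -0.17021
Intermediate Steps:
N = 49
8/(((-111 + 10) + (3 - 4)*(-5)) + N) = 8/(((-111 + 10) + (3 - 4)*(-5)) + 49) = 8/((-101 - 1*(-5)) + 49) = 8/((-101 + 5) + 49) = 8/(-96 + 49) = 8/(-47) = -1/47*8 = -8/47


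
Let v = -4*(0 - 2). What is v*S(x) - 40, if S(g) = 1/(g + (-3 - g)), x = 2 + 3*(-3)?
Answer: -128/3 ≈ -42.667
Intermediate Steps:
x = -7 (x = 2 - 9 = -7)
v = 8 (v = -4*(-2) = 8)
S(g) = -1/3 (S(g) = 1/(-3) = -1/3)
v*S(x) - 40 = 8*(-1/3) - 40 = -8/3 - 40 = -128/3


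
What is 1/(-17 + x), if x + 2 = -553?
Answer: -1/572 ≈ -0.0017483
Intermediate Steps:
x = -555 (x = -2 - 553 = -555)
1/(-17 + x) = 1/(-17 - 555) = 1/(-572) = -1/572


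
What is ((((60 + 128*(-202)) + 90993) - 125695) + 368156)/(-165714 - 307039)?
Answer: -307658/472753 ≈ -0.65078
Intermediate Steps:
((((60 + 128*(-202)) + 90993) - 125695) + 368156)/(-165714 - 307039) = ((((60 - 25856) + 90993) - 125695) + 368156)/(-472753) = (((-25796 + 90993) - 125695) + 368156)*(-1/472753) = ((65197 - 125695) + 368156)*(-1/472753) = (-60498 + 368156)*(-1/472753) = 307658*(-1/472753) = -307658/472753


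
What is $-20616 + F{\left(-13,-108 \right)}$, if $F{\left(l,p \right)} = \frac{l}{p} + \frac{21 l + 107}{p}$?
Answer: $- \frac{2226349}{108} \approx -20614.0$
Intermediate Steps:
$F{\left(l,p \right)} = \frac{l}{p} + \frac{107 + 21 l}{p}$
$-20616 + F{\left(-13,-108 \right)} = -20616 + \frac{107 + 22 \left(-13\right)}{-108} = -20616 - \frac{107 - 286}{108} = -20616 - - \frac{179}{108} = -20616 + \frac{179}{108} = - \frac{2226349}{108}$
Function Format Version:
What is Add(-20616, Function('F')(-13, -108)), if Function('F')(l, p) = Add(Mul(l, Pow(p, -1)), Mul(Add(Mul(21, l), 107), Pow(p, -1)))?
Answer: Rational(-2226349, 108) ≈ -20614.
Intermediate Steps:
Function('F')(l, p) = Add(Mul(l, Pow(p, -1)), Mul(Pow(p, -1), Add(107, Mul(21, l)))) (Function('F')(l, p) = Add(Mul(l, Pow(p, -1)), Mul(Add(107, Mul(21, l)), Pow(p, -1))) = Add(Mul(l, Pow(p, -1)), Mul(Pow(p, -1), Add(107, Mul(21, l)))))
Add(-20616, Function('F')(-13, -108)) = Add(-20616, Mul(Pow(-108, -1), Add(107, Mul(22, -13)))) = Add(-20616, Mul(Rational(-1, 108), Add(107, -286))) = Add(-20616, Mul(Rational(-1, 108), -179)) = Add(-20616, Rational(179, 108)) = Rational(-2226349, 108)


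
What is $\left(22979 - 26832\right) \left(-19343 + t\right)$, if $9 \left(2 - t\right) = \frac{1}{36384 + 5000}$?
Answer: $\frac{27755746277941}{372456} \approx 7.4521 \cdot 10^{7}$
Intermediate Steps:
$t = \frac{744911}{372456}$ ($t = 2 - \frac{1}{9 \left(36384 + 5000\right)} = 2 - \frac{1}{9 \cdot 41384} = 2 - \frac{1}{372456} = \frac{744911}{372456} \approx 2.0$)
$\left(22979 - 26832\right) \left(-19343 + t\right) = \left(22979 - 26832\right) \left(-19343 + \frac{744911}{372456}\right) = \left(-3853\right) \left(- \frac{7203671497}{372456}\right) = \frac{27755746277941}{372456}$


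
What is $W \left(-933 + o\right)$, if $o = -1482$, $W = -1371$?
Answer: $3310965$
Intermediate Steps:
$W \left(-933 + o\right) = - 1371 \left(-933 - 1482\right) = \left(-1371\right) \left(-2415\right) = 3310965$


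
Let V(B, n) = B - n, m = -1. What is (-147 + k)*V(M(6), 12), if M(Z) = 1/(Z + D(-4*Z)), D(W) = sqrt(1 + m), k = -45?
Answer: 2272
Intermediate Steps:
D(W) = 0 (D(W) = sqrt(1 - 1) = sqrt(0) = 0)
M(Z) = 1/Z (M(Z) = 1/(Z + 0) = 1/Z)
(-147 + k)*V(M(6), 12) = (-147 - 45)*(1/6 - 1*12) = -192*(1/6 - 12) = -192*(-71/6) = 2272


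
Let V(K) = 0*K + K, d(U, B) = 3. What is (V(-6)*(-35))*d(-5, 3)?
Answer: 630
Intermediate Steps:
V(K) = K (V(K) = 0 + K = K)
(V(-6)*(-35))*d(-5, 3) = -6*(-35)*3 = 210*3 = 630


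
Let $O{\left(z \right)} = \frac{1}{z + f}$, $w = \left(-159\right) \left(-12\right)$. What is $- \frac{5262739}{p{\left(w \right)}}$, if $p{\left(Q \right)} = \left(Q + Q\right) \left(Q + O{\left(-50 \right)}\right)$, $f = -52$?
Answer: $- \frac{89466563}{123775140} \approx -0.72282$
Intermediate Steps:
$w = 1908$
$O{\left(z \right)} = \frac{1}{-52 + z}$ ($O{\left(z \right)} = \frac{1}{z - 52} = \frac{1}{-52 + z}$)
$p{\left(Q \right)} = 2 Q \left(- \frac{1}{102} + Q\right)$ ($p{\left(Q \right)} = \left(Q + Q\right) \left(Q + \frac{1}{-52 - 50}\right) = 2 Q \left(Q + \frac{1}{-102}\right) = 2 Q \left(Q - \frac{1}{102}\right) = 2 Q \left(- \frac{1}{102} + Q\right)$)
$- \frac{5262739}{p{\left(w \right)}} = - \frac{5262739}{\frac{1}{51} \cdot 1908 \left(-1 + 102 \cdot 1908\right)} = - \frac{5262739}{\frac{1}{51} \cdot 1908 \left(-1 + 194616\right)} = - \frac{5262739}{\frac{1}{51} \cdot 1908 \cdot 194615} = - \frac{5262739}{\frac{123775140}{17}} = \left(-5262739\right) \frac{17}{123775140} = - \frac{89466563}{123775140}$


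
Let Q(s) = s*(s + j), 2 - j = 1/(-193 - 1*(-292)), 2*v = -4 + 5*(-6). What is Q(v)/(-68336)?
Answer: -12631/3382632 ≈ -0.0037341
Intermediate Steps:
v = -17 (v = (-4 + 5*(-6))/2 = (-4 - 30)/2 = (½)*(-34) = -17)
j = 197/99 (j = 2 - 1/(-193 - 1*(-292)) = 2 - 1/(-193 + 292) = 2 - 1/99 = 197/99 ≈ 1.9899)
Q(s) = s*(197/99 + s) (Q(s) = s*(s + 197/99) = s*(197/99 + s))
Q(v)/(-68336) = ((1/99)*(-17)*(197 + 99*(-17)))/(-68336) = ((1/99)*(-17)*(197 - 1683))*(-1/68336) = ((1/99)*(-17)*(-1486))*(-1/68336) = (25262/99)*(-1/68336) = -12631/3382632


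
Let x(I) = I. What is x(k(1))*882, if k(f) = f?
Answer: 882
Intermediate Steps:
x(k(1))*882 = 1*882 = 882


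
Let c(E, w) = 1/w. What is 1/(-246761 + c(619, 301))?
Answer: -301/74275060 ≈ -4.0525e-6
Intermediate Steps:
1/(-246761 + c(619, 301)) = 1/(-246761 + 1/301) = 1/(-74275060/301) = -301/74275060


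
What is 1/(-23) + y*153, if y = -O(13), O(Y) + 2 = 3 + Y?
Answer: -49267/23 ≈ -2142.0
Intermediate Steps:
O(Y) = 1 + Y (O(Y) = -2 + (3 + Y) = 1 + Y)
y = -14 (y = -(1 + 13) = -1*14 = -14)
1/(-23) + y*153 = 1/(-23) - 14*153 = -1/23 - 2142 = -49267/23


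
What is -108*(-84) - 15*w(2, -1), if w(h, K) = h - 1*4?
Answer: 9102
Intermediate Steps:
w(h, K) = -4 + h (w(h, K) = h - 4 = -4 + h)
-108*(-84) - 15*w(2, -1) = -108*(-84) - 15*(-4 + 2) = 9072 - 15*(-2) = 9072 + 30 = 9102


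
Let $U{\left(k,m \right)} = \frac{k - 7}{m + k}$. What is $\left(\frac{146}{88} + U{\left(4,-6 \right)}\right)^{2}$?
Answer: $\frac{19321}{1936} \approx 9.9799$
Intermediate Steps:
$U{\left(k,m \right)} = \frac{-7 + k}{k + m}$
$\left(\frac{146}{88} + U{\left(4,-6 \right)}\right)^{2} = \left(\frac{146}{88} + \frac{-7 + 4}{4 - 6}\right)^{2} = \left(146 \cdot \frac{1}{88} + \frac{1}{-2} \left(-3\right)\right)^{2} = \left(\frac{73}{44} - - \frac{3}{2}\right)^{2} = \left(\frac{73}{44} + \frac{3}{2}\right)^{2} = \left(\frac{139}{44}\right)^{2} = \frac{19321}{1936}$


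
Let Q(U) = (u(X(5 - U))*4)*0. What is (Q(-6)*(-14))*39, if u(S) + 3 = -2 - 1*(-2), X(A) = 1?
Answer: 0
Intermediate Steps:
u(S) = -3 (u(S) = -3 + (-2 - 1*(-2)) = -3 + (-2 + 2) = -3 + 0 = -3)
Q(U) = 0 (Q(U) = -3*4*0 = -12*0 = 0)
(Q(-6)*(-14))*39 = (0*(-14))*39 = 0*39 = 0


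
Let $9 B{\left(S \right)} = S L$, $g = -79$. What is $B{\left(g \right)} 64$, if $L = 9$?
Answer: $-5056$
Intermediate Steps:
$B{\left(S \right)} = S$ ($B{\left(S \right)} = \frac{S 9}{9} = \frac{9 S}{9} = S$)
$B{\left(g \right)} 64 = \left(-79\right) 64 = -5056$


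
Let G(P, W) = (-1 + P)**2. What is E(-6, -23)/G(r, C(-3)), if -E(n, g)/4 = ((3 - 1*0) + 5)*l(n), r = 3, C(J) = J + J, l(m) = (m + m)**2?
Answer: -1152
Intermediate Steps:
l(m) = 4*m**2 (l(m) = (2*m)**2 = 4*m**2)
C(J) = 2*J
E(n, g) = -128*n**2 (E(n, g) = -4*((3 - 1*0) + 5)*4*n**2 = -4*((3 + 0) + 5)*4*n**2 = -4*(3 + 5)*4*n**2 = -32*4*n**2 = -128*n**2)
E(-6, -23)/G(r, C(-3)) = (-128*(-6)**2)/((-1 + 3)**2) = (-128*36)/(2**2) = -4608/4 = -4608*1/4 = -1152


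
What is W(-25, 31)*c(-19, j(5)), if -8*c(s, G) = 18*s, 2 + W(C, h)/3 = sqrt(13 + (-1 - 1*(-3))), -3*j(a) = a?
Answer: -513/2 + 513*sqrt(15)/4 ≈ 240.21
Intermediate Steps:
j(a) = -a/3
W(C, h) = -6 + 3*sqrt(15) (W(C, h) = -6 + 3*sqrt(13 + (-1 - 1*(-3))) = -6 + 3*sqrt(13 + (-1 + 3)) = -6 + 3*sqrt(13 + 2) = -6 + 3*sqrt(15))
c(s, G) = -9*s/4
W(-25, 31)*c(-19, j(5)) = (-6 + 3*sqrt(15))*(-9/4*(-19)) = (-6 + 3*sqrt(15))*(171/4) = -513/2 + 513*sqrt(15)/4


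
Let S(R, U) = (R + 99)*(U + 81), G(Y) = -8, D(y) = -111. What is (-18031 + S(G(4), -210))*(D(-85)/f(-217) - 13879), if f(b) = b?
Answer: 89656284640/217 ≈ 4.1316e+8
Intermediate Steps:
S(R, U) = (81 + U)*(99 + R) (S(R, U) = (99 + R)*(81 + U) = (81 + U)*(99 + R))
(-18031 + S(G(4), -210))*(D(-85)/f(-217) - 13879) = (-18031 + (8019 + 81*(-8) + 99*(-210) - 8*(-210)))*(-111/(-217) - 13879) = (-18031 + (8019 - 648 - 20790 + 1680))*(-111*(-1/217) - 13879) = (-18031 - 11739)*(111/217 - 13879) = -29770*(-3011632/217) = 89656284640/217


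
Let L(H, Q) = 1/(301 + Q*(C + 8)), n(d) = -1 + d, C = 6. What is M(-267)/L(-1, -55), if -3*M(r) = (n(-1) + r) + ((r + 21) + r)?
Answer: -366758/3 ≈ -1.2225e+5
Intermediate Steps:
L(H, Q) = 1/(301 + 14*Q) (L(H, Q) = 1/(301 + Q*(6 + 8)) = 1/(301 + Q*14) = 1/(301 + 14*Q))
M(r) = -19/3 - r (M(r) = -(((-1 - 1) + r) + ((r + 21) + r))/3 = -((-2 + r) + ((21 + r) + r))/3 = -((-2 + r) + (21 + 2*r))/3 = -(19 + 3*r)/3 = -19/3 - r)
M(-267)/L(-1, -55) = (-19/3 - 1*(-267))/((1/(7*(43 + 2*(-55))))) = (-19/3 + 267)/((1/(7*(43 - 110)))) = 782/(3*(((⅐)/(-67)))) = 782/(3*(((⅐)*(-1/67)))) = 782/(3*(-1/469)) = (782/3)*(-469) = -366758/3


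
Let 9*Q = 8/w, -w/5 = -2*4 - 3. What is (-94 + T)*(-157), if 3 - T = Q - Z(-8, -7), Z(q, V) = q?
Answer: 7695041/495 ≈ 15546.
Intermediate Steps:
w = 55 (w = -5*(-2*4 - 3) = -5*(-8 - 3) = -5*(-11) = 55)
Q = 8/495 (Q = (8/55)/9 = (8*(1/55))/9 = (⅑)*(8/55) = 8/495 ≈ 0.016162)
T = -2483/495 (T = 3 - (8/495 - 1*(-8)) = 3 - (8/495 + 8) = 3 - 1*3968/495 = 3 - 3968/495 = -2483/495 ≈ -5.0162)
(-94 + T)*(-157) = (-94 - 2483/495)*(-157) = -49013/495*(-157) = 7695041/495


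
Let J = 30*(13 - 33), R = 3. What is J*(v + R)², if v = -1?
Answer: -2400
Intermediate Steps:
J = -600 (J = 30*(-20) = -600)
J*(v + R)² = -600*(-1 + 3)² = -600*2² = -600*4 = -2400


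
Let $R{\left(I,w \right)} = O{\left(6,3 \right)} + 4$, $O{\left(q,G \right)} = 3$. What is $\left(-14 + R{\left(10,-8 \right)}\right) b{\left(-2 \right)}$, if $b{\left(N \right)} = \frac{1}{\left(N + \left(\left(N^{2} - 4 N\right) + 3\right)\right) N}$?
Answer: $\frac{7}{26} \approx 0.26923$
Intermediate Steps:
$R{\left(I,w \right)} = 7$ ($R{\left(I,w \right)} = 3 + 4 = 7$)
$b{\left(N \right)} = \frac{1}{N \left(3 + N^{2} - 3 N\right)}$ ($b{\left(N \right)} = \frac{1}{\left(N + \left(3 + N^{2} - 4 N\right)\right) N} = \frac{1}{\left(3 + N^{2} - 3 N\right) N} = \frac{1}{N \left(3 + N^{2} - 3 N\right)}$)
$\left(-14 + R{\left(10,-8 \right)}\right) b{\left(-2 \right)} = \left(-14 + 7\right) \frac{1}{\left(-2\right) \left(3 + \left(-2\right)^{2} - -6\right)} = - 7 \left(- \frac{1}{2 \left(3 + 4 + 6\right)}\right) = - 7 \left(- \frac{1}{2 \cdot 13}\right) = - 7 \left(\left(- \frac{1}{2}\right) \frac{1}{13}\right) = \left(-7\right) \left(- \frac{1}{26}\right) = \frac{7}{26}$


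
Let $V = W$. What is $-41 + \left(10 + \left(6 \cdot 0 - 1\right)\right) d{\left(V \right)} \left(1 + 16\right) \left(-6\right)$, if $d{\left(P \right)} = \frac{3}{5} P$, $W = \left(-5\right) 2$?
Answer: $5467$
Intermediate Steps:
$W = -10$
$V = -10$
$d{\left(P \right)} = \frac{3 P}{5}$ ($d{\left(P \right)} = 3 \cdot \frac{1}{5} P = \frac{3 P}{5}$)
$-41 + \left(10 + \left(6 \cdot 0 - 1\right)\right) d{\left(V \right)} \left(1 + 16\right) \left(-6\right) = -41 + \left(10 + \left(6 \cdot 0 - 1\right)\right) \frac{3}{5} \left(-10\right) \left(1 + 16\right) \left(-6\right) = -41 + \left(10 + \left(0 - 1\right)\right) \left(-6\right) 17 \left(-6\right) = -41 + \left(10 - 1\right) \left(-6\right) \left(-102\right) = -41 + 9 \left(-6\right) \left(-102\right) = -41 - -5508 = -41 + 5508 = 5467$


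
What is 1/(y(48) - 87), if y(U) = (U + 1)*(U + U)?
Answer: 1/4617 ≈ 0.00021659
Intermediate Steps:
y(U) = 2*U*(1 + U) (y(U) = (1 + U)*(2*U) = 2*U*(1 + U))
1/(y(48) - 87) = 1/(2*48*(1 + 48) - 87) = 1/(2*48*49 - 87) = 1/(4704 - 87) = 1/4617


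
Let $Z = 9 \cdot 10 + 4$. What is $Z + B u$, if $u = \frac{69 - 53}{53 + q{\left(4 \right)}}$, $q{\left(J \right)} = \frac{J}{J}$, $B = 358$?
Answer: $\frac{5402}{27} \approx 200.07$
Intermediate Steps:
$q{\left(J \right)} = 1$
$u = \frac{8}{27}$ ($u = \frac{69 - 53}{53 + 1} = \frac{16}{54} = 16 \cdot \frac{1}{54} = \frac{8}{27} \approx 0.2963$)
$Z = 94$ ($Z = 90 + 4 = 94$)
$Z + B u = 94 + 358 \cdot \frac{8}{27} = 94 + \frac{2864}{27} = \frac{5402}{27}$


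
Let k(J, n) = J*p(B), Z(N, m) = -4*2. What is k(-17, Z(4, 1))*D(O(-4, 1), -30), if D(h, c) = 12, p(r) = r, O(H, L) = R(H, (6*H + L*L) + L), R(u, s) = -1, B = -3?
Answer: 612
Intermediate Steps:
Z(N, m) = -8
O(H, L) = -1
k(J, n) = -3*J (k(J, n) = J*(-3) = -3*J)
k(-17, Z(4, 1))*D(O(-4, 1), -30) = -3*(-17)*12 = 51*12 = 612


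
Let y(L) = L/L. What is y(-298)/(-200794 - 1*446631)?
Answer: -1/647425 ≈ -1.5446e-6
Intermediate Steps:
y(L) = 1
y(-298)/(-200794 - 1*446631) = 1/(-200794 - 1*446631) = 1/(-200794 - 446631) = 1/(-647425) = 1*(-1/647425) = -1/647425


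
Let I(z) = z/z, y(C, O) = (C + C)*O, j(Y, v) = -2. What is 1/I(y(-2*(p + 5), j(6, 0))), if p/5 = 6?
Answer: 1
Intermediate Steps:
p = 30 (p = 5*6 = 30)
y(C, O) = 2*C*O (y(C, O) = (2*C)*O = 2*C*O)
I(z) = 1
1/I(y(-2*(p + 5), j(6, 0))) = 1/1 = 1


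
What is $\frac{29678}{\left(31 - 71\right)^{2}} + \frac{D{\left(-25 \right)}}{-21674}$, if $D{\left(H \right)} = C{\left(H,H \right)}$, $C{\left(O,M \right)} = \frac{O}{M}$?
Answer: $\frac{160809843}{8669600} \approx 18.549$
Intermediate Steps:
$D{\left(H \right)} = 1$ ($D{\left(H \right)} = \frac{H}{H} = 1$)
$\frac{29678}{\left(31 - 71\right)^{2}} + \frac{D{\left(-25 \right)}}{-21674} = \frac{29678}{\left(31 - 71\right)^{2}} + 1 \frac{1}{-21674} = \frac{29678}{\left(-40\right)^{2}} + 1 \left(- \frac{1}{21674}\right) = \frac{29678}{1600} - \frac{1}{21674} = 29678 \cdot \frac{1}{1600} - \frac{1}{21674} = \frac{14839}{800} - \frac{1}{21674} = \frac{160809843}{8669600}$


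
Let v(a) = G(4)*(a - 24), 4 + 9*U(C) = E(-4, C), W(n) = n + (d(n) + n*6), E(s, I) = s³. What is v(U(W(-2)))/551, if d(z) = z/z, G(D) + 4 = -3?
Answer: 1988/4959 ≈ 0.40089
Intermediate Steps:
G(D) = -7 (G(D) = -4 - 3 = -7)
d(z) = 1
W(n) = 1 + 7*n (W(n) = n + (1 + n*6) = n + (1 + 6*n) = 1 + 7*n)
U(C) = -68/9 (U(C) = -4/9 + (⅑)*(-4)³ = -4/9 + (⅑)*(-64) = -4/9 - 64/9 = -68/9)
v(a) = 168 - 7*a (v(a) = -7*(a - 24) = -7*(-24 + a) = 168 - 7*a)
v(U(W(-2)))/551 = (168 - 7*(-68/9))/551 = (168 + 476/9)*(1/551) = (1988/9)*(1/551) = 1988/4959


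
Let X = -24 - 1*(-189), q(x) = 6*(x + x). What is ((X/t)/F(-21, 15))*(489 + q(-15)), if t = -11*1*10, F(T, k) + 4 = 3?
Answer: 927/2 ≈ 463.50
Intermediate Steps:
F(T, k) = -1 (F(T, k) = -4 + 3 = -1)
q(x) = 12*x (q(x) = 6*(2*x) = 12*x)
X = 165 (X = -24 + 189 = 165)
t = -110 (t = -11*10 = -110)
((X/t)/F(-21, 15))*(489 + q(-15)) = ((165/(-110))/(-1))*(489 + 12*(-15)) = ((165*(-1/110))*(-1))*(489 - 180) = -3/2*(-1)*309 = (3/2)*309 = 927/2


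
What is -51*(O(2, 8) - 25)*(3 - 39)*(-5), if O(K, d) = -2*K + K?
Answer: 247860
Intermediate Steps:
O(K, d) = -K
-51*(O(2, 8) - 25)*(3 - 39)*(-5) = -51*(-1*2 - 25)*(3 - 39)*(-5) = -51*(-2 - 25)*(-36)*(-5) = -(-1377)*(-36)*(-5) = -51*972*(-5) = -49572*(-5) = 247860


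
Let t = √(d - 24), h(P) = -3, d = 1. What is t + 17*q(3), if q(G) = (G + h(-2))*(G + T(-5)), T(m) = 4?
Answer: I*√23 ≈ 4.7958*I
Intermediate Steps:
q(G) = (-3 + G)*(4 + G) (q(G) = (G - 3)*(G + 4) = (-3 + G)*(4 + G))
t = I*√23 (t = √(1 - 24) = √(-23) = I*√23 ≈ 4.7958*I)
t + 17*q(3) = I*√23 + 17*(-12 + 3 + 3²) = I*√23 + 17*(-12 + 3 + 9) = I*√23 + 17*0 = I*√23 + 0 = I*√23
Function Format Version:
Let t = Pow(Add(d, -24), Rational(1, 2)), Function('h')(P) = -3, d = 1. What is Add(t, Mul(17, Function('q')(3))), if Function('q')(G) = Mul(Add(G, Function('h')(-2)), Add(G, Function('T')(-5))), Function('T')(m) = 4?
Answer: Mul(I, Pow(23, Rational(1, 2))) ≈ Mul(4.7958, I)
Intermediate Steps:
Function('q')(G) = Mul(Add(-3, G), Add(4, G)) (Function('q')(G) = Mul(Add(G, -3), Add(G, 4)) = Mul(Add(-3, G), Add(4, G)))
t = Mul(I, Pow(23, Rational(1, 2))) (t = Pow(Add(1, -24), Rational(1, 2)) = Pow(-23, Rational(1, 2)) = Mul(I, Pow(23, Rational(1, 2))) ≈ Mul(4.7958, I))
Add(t, Mul(17, Function('q')(3))) = Add(Mul(I, Pow(23, Rational(1, 2))), Mul(17, Add(-12, 3, Pow(3, 2)))) = Add(Mul(I, Pow(23, Rational(1, 2))), Mul(17, Add(-12, 3, 9))) = Add(Mul(I, Pow(23, Rational(1, 2))), Mul(17, 0)) = Add(Mul(I, Pow(23, Rational(1, 2))), 0) = Mul(I, Pow(23, Rational(1, 2)))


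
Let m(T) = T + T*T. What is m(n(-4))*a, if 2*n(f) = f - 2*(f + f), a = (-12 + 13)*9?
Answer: 378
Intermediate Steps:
a = 9 (a = 1*9 = 9)
n(f) = -3*f/2 (n(f) = (f - 2*(f + f))/2 = (f - 4*f)/2 = (-3*f)/2 = -3*f/2)
m(T) = T + T**2
m(n(-4))*a = ((-3/2*(-4))*(1 - 3/2*(-4)))*9 = (6*(1 + 6))*9 = (6*7)*9 = 42*9 = 378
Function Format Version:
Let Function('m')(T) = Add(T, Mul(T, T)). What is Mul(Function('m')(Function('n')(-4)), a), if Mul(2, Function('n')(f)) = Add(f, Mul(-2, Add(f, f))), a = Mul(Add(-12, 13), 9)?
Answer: 378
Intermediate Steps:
a = 9 (a = Mul(1, 9) = 9)
Function('n')(f) = Mul(Rational(-3, 2), f) (Function('n')(f) = Mul(Rational(1, 2), Add(f, Mul(-2, Add(f, f)))) = Mul(Rational(1, 2), Add(f, Mul(-2, Mul(2, f)))) = Mul(Rational(1, 2), Add(f, Mul(-4, f))) = Mul(Rational(1, 2), Mul(-3, f)) = Mul(Rational(-3, 2), f))
Function('m')(T) = Add(T, Pow(T, 2))
Mul(Function('m')(Function('n')(-4)), a) = Mul(Mul(Mul(Rational(-3, 2), -4), Add(1, Mul(Rational(-3, 2), -4))), 9) = Mul(Mul(6, Add(1, 6)), 9) = Mul(Mul(6, 7), 9) = Mul(42, 9) = 378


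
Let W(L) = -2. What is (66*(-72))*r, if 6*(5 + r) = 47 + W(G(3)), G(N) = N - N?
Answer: -11880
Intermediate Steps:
G(N) = 0
r = 5/2 (r = -5 + (47 - 2)/6 = -5 + (⅙)*45 = -5 + 15/2 = 5/2 ≈ 2.5000)
(66*(-72))*r = (66*(-72))*(5/2) = -4752*5/2 = -11880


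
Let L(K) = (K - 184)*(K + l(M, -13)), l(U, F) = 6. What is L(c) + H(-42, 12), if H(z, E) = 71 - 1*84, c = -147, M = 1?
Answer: 46658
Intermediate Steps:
H(z, E) = -13 (H(z, E) = 71 - 84 = -13)
L(K) = (-184 + K)*(6 + K) (L(K) = (K - 184)*(K + 6) = (-184 + K)*(6 + K))
L(c) + H(-42, 12) = (-1104 + (-147)² - 178*(-147)) - 13 = (-1104 + 21609 + 26166) - 13 = 46671 - 13 = 46658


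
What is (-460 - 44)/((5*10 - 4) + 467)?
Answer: -56/57 ≈ -0.98246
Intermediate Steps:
(-460 - 44)/((5*10 - 4) + 467) = -504/((50 - 4) + 467) = -504/(46 + 467) = -504/513 = -504*1/513 = -56/57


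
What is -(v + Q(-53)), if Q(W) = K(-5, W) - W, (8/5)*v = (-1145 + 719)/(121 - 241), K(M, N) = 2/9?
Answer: -15967/288 ≈ -55.441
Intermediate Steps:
K(M, N) = 2/9 (K(M, N) = 2*(⅑) = 2/9)
v = 71/32 (v = 5*((-1145 + 719)/(121 - 241))/8 = 5*(-426/(-120))/8 = 5*(-426*(-1/120))/8 = (5/8)*(71/20) = 71/32 ≈ 2.2188)
Q(W) = 2/9 - W
-(v + Q(-53)) = -(71/32 + (2/9 - 1*(-53))) = -(71/32 + (2/9 + 53)) = -(71/32 + 479/9) = -1*15967/288 = -15967/288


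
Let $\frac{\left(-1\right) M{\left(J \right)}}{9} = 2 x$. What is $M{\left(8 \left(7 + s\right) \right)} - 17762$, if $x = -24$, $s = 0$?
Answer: $-17330$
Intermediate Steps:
$M{\left(J \right)} = 432$ ($M{\left(J \right)} = - 9 \cdot 2 \left(-24\right) = \left(-9\right) \left(-48\right) = 432$)
$M{\left(8 \left(7 + s\right) \right)} - 17762 = 432 - 17762 = -17330$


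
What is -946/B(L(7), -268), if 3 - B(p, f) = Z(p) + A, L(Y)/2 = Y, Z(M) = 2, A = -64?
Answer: -946/65 ≈ -14.554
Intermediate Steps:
L(Y) = 2*Y
B(p, f) = 65 (B(p, f) = 3 - (2 - 64) = 3 - 1*(-62) = 3 + 62 = 65)
-946/B(L(7), -268) = -946/65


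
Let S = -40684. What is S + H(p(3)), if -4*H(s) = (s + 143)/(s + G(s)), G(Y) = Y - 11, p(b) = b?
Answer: -406767/10 ≈ -40677.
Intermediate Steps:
G(Y) = -11 + Y
H(s) = -(143 + s)/(4*(-11 + 2*s)) (H(s) = -(s + 143)/(4*(s + (-11 + s))) = -(143 + s)/(4*(-11 + 2*s)))
S + H(p(3)) = -40684 + (-143 - 1*3)/(4*(-11 + 2*3)) = -40684 + (-143 - 3)/(4*(-11 + 6)) = -40684 + (1/4)*(-146)/(-5) = -40684 + (1/4)*(-1/5)*(-146) = -40684 + 73/10 = -406767/10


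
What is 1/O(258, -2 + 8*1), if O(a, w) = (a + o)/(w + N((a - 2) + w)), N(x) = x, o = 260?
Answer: 134/259 ≈ 0.51737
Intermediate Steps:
O(a, w) = (260 + a)/(-2 + a + 2*w) (O(a, w) = (a + 260)/(w + ((a - 2) + w)) = (260 + a)/(w + ((-2 + a) + w)) = (260 + a)/(w + (-2 + a + w)) = (260 + a)/(-2 + a + 2*w))
1/O(258, -2 + 8*1) = 1/((260 + 258)/(-2 + 258 + 2*(-2 + 8*1))) = 1/(518/(-2 + 258 + 2*(-2 + 8))) = 1/(518/(-2 + 258 + 2*6)) = 1/(518/(-2 + 258 + 12)) = 1/(518/268) = 1/((1/268)*518) = 1/(259/134) = 134/259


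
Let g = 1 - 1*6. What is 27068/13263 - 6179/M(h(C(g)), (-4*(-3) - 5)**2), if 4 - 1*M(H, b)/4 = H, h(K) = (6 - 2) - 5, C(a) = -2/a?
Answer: -81410717/265260 ≈ -306.91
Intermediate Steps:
g = -5 (g = 1 - 6 = -5)
h(K) = -1 (h(K) = 4 - 5 = -1)
M(H, b) = 16 - 4*H
27068/13263 - 6179/M(h(C(g)), (-4*(-3) - 5)**2) = 27068/13263 - 6179/(16 - 4*(-1)) = 27068*(1/13263) - 6179/(16 + 4) = 27068/13263 - 6179/20 = -81410717/265260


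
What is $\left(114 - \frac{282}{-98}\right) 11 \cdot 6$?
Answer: $\frac{377982}{49} \approx 7713.9$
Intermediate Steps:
$\left(114 - \frac{282}{-98}\right) 11 \cdot 6 = \left(114 - - \frac{141}{49}\right) 66 = \left(114 + \frac{141}{49}\right) 66 = \frac{5727}{49} \cdot 66 = \frac{377982}{49}$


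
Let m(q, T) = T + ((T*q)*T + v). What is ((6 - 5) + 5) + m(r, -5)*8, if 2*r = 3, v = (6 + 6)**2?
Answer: 1418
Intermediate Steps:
v = 144 (v = 12**2 = 144)
r = 3/2 (r = (1/2)*3 = 3/2 ≈ 1.5000)
m(q, T) = 144 + T + q*T**2 (m(q, T) = T + ((T*q)*T + 144) = T + (q*T**2 + 144) = T + (144 + q*T**2) = 144 + T + q*T**2)
((6 - 5) + 5) + m(r, -5)*8 = ((6 - 5) + 5) + (144 - 5 + (3/2)*(-5)**2)*8 = (1 + 5) + (144 - 5 + (3/2)*25)*8 = 6 + (144 - 5 + 75/2)*8 = 6 + (353/2)*8 = 6 + 1412 = 1418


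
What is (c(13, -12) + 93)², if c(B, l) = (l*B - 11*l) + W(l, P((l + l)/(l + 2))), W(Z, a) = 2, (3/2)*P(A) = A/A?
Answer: 5041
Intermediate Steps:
P(A) = ⅔ (P(A) = 2*(A/A)/3 = (⅔)*1 = ⅔)
c(B, l) = 2 - 11*l + B*l (c(B, l) = (l*B - 11*l) + 2 = (B*l - 11*l) + 2 = (-11*l + B*l) + 2 = 2 - 11*l + B*l)
(c(13, -12) + 93)² = ((2 - 11*(-12) + 13*(-12)) + 93)² = ((2 + 132 - 156) + 93)² = (-22 + 93)² = 71² = 5041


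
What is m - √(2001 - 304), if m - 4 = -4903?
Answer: -4899 - √1697 ≈ -4940.2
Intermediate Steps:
m = -4899 (m = 4 - 4903 = -4899)
m - √(2001 - 304) = -4899 - √(2001 - 304) = -4899 - √1697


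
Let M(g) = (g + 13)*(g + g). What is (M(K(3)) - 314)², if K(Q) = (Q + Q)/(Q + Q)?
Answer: 81796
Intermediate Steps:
K(Q) = 1 (K(Q) = (2*Q)/((2*Q)) = (2*Q)*(1/(2*Q)) = 1)
M(g) = 2*g*(13 + g) (M(g) = (13 + g)*(2*g) = 2*g*(13 + g))
(M(K(3)) - 314)² = (2*1*(13 + 1) - 314)² = (2*1*14 - 314)² = (28 - 314)² = (-286)² = 81796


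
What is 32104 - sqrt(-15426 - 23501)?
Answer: 32104 - I*sqrt(38927) ≈ 32104.0 - 197.3*I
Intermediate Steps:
32104 - sqrt(-15426 - 23501) = 32104 - sqrt(-38927) = 32104 - I*sqrt(38927)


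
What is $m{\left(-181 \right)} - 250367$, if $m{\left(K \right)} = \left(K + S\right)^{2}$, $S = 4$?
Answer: $-219038$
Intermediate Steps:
$m{\left(K \right)} = \left(4 + K\right)^{2}$ ($m{\left(K \right)} = \left(K + 4\right)^{2} = \left(4 + K\right)^{2}$)
$m{\left(-181 \right)} - 250367 = \left(4 - 181\right)^{2} - 250367 = \left(-177\right)^{2} - 250367 = 31329 - 250367 = -219038$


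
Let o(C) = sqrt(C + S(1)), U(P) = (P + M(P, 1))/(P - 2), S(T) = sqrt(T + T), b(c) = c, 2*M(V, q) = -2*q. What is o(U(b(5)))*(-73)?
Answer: -73*sqrt(12 + 9*sqrt(2))/3 ≈ -121.00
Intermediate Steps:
M(V, q) = -q (M(V, q) = (-2*q)/2 = -q)
S(T) = sqrt(2)*sqrt(T) (S(T) = sqrt(2*T) = sqrt(2)*sqrt(T))
U(P) = (-1 + P)/(-2 + P) (U(P) = (P - 1*1)/(P - 2) = (P - 1)/(-2 + P) = (-1 + P)/(-2 + P))
o(C) = sqrt(C + sqrt(2)) (o(C) = sqrt(C + sqrt(2)*sqrt(1)) = sqrt(C + sqrt(2)*1) = sqrt(C + sqrt(2)))
o(U(b(5)))*(-73) = sqrt((-1 + 5)/(-2 + 5) + sqrt(2))*(-73) = sqrt(4/3 + sqrt(2))*(-73) = -73*sqrt(4/3 + sqrt(2))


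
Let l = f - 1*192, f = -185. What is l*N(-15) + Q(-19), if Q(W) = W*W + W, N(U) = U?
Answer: 5997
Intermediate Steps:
l = -377 (l = -185 - 1*192 = -185 - 192 = -377)
Q(W) = W + W² (Q(W) = W² + W = W + W²)
l*N(-15) + Q(-19) = -377*(-15) - 19*(1 - 19) = 5655 - 19*(-18) = 5655 + 342 = 5997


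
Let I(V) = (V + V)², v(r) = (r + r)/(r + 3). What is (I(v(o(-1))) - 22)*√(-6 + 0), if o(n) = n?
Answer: -18*I*√6 ≈ -44.091*I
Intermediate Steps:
v(r) = 2*r/(3 + r) (v(r) = (2*r)/(3 + r) = 2*r/(3 + r))
I(V) = 4*V² (I(V) = (2*V)² = 4*V²)
(I(v(o(-1))) - 22)*√(-6 + 0) = (4*(2*(-1)/(3 - 1))² - 22)*√(-6 + 0) = (4*(2*(-1)/2)² - 22)*√(-6) = (4*(2*(-1)*(½))² - 22)*(I*√6) = (4*(-1)² - 22)*(I*√6) = (4*1 - 22)*(I*√6) = (4 - 22)*(I*√6) = -18*I*√6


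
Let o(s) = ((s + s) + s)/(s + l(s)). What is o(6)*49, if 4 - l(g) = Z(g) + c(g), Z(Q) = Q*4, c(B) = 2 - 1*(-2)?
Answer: -49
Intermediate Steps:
c(B) = 4 (c(B) = 2 + 2 = 4)
Z(Q) = 4*Q
l(g) = -4*g (l(g) = 4 - (4*g + 4) = 4 - (4 + 4*g) = 4 + (-4 - 4*g) = -4*g)
o(s) = -1 (o(s) = ((s + s) + s)/(s - 4*s) = (2*s + s)/((-3*s)) = (3*s)*(-1/(3*s)) = -1)
o(6)*49 = -1*49 = -49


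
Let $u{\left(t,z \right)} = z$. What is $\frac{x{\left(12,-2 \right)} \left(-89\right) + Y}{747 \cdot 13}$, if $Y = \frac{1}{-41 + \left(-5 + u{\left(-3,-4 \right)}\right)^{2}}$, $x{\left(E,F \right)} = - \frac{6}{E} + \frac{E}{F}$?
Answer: $\frac{23141}{388440} \approx 0.059574$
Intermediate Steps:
$Y = \frac{1}{40}$ ($Y = \frac{1}{-41 + \left(-5 - 4\right)^{2}} = \frac{1}{-41 + \left(-9\right)^{2}} = \frac{1}{-41 + 81} = \frac{1}{40} \approx 0.025$)
$\frac{x{\left(12,-2 \right)} \left(-89\right) + Y}{747 \cdot 13} = \frac{\left(- \frac{6}{12} + \frac{12}{-2}\right) \left(-89\right) + \frac{1}{40}}{747 \cdot 13} = \frac{\left(\left(-6\right) \frac{1}{12} + 12 \left(- \frac{1}{2}\right)\right) \left(-89\right) + \frac{1}{40}}{9711} = \left(\left(- \frac{1}{2} - 6\right) \left(-89\right) + \frac{1}{40}\right) \frac{1}{9711} = \left(\left(- \frac{13}{2}\right) \left(-89\right) + \frac{1}{40}\right) \frac{1}{9711} = \left(\frac{1157}{2} + \frac{1}{40}\right) \frac{1}{9711} = \frac{23141}{40} \cdot \frac{1}{9711} = \frac{23141}{388440}$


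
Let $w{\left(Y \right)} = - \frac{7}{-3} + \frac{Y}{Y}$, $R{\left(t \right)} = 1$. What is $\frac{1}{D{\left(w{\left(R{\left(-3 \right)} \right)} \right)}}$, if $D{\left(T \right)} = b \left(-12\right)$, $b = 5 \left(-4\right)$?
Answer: $\frac{1}{240} \approx 0.0041667$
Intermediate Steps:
$b = -20$
$w{\left(Y \right)} = \frac{10}{3}$ ($w{\left(Y \right)} = \left(-7\right) \left(- \frac{1}{3}\right) + 1 = \frac{7}{3} + 1 = \frac{10}{3}$)
$D{\left(T \right)} = 240$ ($D{\left(T \right)} = \left(-20\right) \left(-12\right) = 240$)
$\frac{1}{D{\left(w{\left(R{\left(-3 \right)} \right)} \right)}} = \frac{1}{240}$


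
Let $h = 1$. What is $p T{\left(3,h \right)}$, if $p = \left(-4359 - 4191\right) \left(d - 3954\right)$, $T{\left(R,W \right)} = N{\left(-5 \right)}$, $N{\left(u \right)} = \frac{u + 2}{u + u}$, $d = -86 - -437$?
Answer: $9241695$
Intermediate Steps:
$d = 351$ ($d = -86 + 437 = 351$)
$N{\left(u \right)} = \frac{2 + u}{2 u}$
$T{\left(R,W \right)} = \frac{3}{10}$ ($T{\left(R,W \right)} = \frac{2 - 5}{2 \left(-5\right)} = \frac{1}{2} \left(- \frac{1}{5}\right) \left(-3\right) = \frac{3}{10}$)
$p = 30805650$ ($p = \left(-4359 - 4191\right) \left(351 - 3954\right) = \left(-8550\right) \left(-3603\right) = 30805650$)
$p T{\left(3,h \right)} = 30805650 \cdot \frac{3}{10} = 9241695$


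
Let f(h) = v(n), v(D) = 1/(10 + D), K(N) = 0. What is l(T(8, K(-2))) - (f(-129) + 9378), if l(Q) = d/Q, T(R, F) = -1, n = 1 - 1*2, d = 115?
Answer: -85438/9 ≈ -9493.1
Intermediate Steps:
n = -1 (n = 1 - 2 = -1)
f(h) = ⅑ (f(h) = 1/(10 - 1) = 1/9 = ⅑)
l(Q) = 115/Q
l(T(8, K(-2))) - (f(-129) + 9378) = 115/(-1) - (⅑ + 9378) = 115*(-1) - 1*84403/9 = -115 - 84403/9 = -85438/9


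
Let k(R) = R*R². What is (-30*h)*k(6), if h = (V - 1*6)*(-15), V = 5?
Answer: -97200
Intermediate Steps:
k(R) = R³
h = 15 (h = (5 - 1*6)*(-15) = (5 - 6)*(-15) = -1*(-15) = 15)
(-30*h)*k(6) = -30*15*6³ = -450*216 = -97200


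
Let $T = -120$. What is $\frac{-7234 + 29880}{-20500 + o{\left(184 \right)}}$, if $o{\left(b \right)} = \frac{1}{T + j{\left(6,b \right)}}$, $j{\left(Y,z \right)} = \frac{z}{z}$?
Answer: $- \frac{2694874}{2439501} \approx -1.1047$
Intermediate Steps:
$j{\left(Y,z \right)} = 1$
$o{\left(b \right)} = - \frac{1}{119}$ ($o{\left(b \right)} = \frac{1}{-120 + 1} = \frac{1}{-119} = - \frac{1}{119}$)
$\frac{-7234 + 29880}{-20500 + o{\left(184 \right)}} = \frac{-7234 + 29880}{-20500 - \frac{1}{119}} = \frac{22646}{- \frac{2439501}{119}} = 22646 \left(- \frac{119}{2439501}\right) = - \frac{2694874}{2439501}$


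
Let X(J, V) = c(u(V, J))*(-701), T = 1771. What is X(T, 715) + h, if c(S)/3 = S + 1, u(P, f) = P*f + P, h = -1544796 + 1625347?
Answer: -2664380492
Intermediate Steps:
h = 80551
u(P, f) = P + P*f
c(S) = 3 + 3*S (c(S) = 3*(S + 1) = 3*(1 + S) = 3 + 3*S)
X(J, V) = -2103 - 2103*V*(1 + J) (X(J, V) = (3 + 3*(V*(1 + J)))*(-701) = (3 + 3*V*(1 + J))*(-701) = -2103 - 2103*V*(1 + J))
X(T, 715) + h = (-2103 - 2103*715*(1 + 1771)) + 80551 = (-2103 - 2103*715*1772) + 80551 = (-2103 - 2664458940) + 80551 = -2664461043 + 80551 = -2664380492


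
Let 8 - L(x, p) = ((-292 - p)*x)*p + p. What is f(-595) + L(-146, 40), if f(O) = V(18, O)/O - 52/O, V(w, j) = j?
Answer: -1153651993/595 ≈ -1.9389e+6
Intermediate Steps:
f(O) = 1 - 52/O (f(O) = O/O - 52/O = 1 - 52/O)
L(x, p) = 8 - p - p*x*(-292 - p) (L(x, p) = 8 - (((-292 - p)*x)*p + p) = 8 - ((x*(-292 - p))*p + p) = 8 - (p*x*(-292 - p) + p) = 8 - (p + p*x*(-292 - p)) = 8 + (-p - p*x*(-292 - p)) = 8 - p - p*x*(-292 - p))
f(-595) + L(-146, 40) = (-52 - 595)/(-595) + (8 - 1*40 - 146*40**2 + 292*40*(-146)) = -1/595*(-647) + (8 - 40 - 146*1600 - 1705280) = 647/595 + (8 - 40 - 233600 - 1705280) = 647/595 - 1938912 = -1153651993/595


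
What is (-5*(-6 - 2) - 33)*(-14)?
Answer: -98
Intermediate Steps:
(-5*(-6 - 2) - 33)*(-14) = (-5*(-8) - 33)*(-14) = (40 - 33)*(-14) = 7*(-14) = -98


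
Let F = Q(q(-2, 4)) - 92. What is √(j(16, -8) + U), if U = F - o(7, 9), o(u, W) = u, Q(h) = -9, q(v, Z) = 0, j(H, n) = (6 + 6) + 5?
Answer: I*√91 ≈ 9.5394*I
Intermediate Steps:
j(H, n) = 17 (j(H, n) = 12 + 5 = 17)
F = -101 (F = -9 - 92 = -101)
U = -108 (U = -101 - 1*7 = -101 - 7 = -108)
√(j(16, -8) + U) = √(17 - 108) = √(-91) = I*√91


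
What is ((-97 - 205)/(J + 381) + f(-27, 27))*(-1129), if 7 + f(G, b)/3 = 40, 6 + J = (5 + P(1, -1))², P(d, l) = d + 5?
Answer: -27548729/248 ≈ -1.1108e+5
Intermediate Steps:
P(d, l) = 5 + d
J = 115 (J = -6 + (5 + (5 + 1))² = -6 + (5 + 6)² = -6 + 11² = -6 + 121 = 115)
f(G, b) = 99 (f(G, b) = -21 + 3*40 = -21 + 120 = 99)
((-97 - 205)/(J + 381) + f(-27, 27))*(-1129) = ((-97 - 205)/(115 + 381) + 99)*(-1129) = (-302/496 + 99)*(-1129) = (-302*1/496 + 99)*(-1129) = (-151/248 + 99)*(-1129) = (24401/248)*(-1129) = -27548729/248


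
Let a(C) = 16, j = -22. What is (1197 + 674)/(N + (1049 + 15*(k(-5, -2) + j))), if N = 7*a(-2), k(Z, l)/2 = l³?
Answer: 1871/591 ≈ 3.1658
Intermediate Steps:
k(Z, l) = 2*l³
N = 112 (N = 7*16 = 112)
(1197 + 674)/(N + (1049 + 15*(k(-5, -2) + j))) = (1197 + 674)/(112 + (1049 + 15*(2*(-2)³ - 22))) = 1871/(112 + (1049 + 15*(2*(-8) - 22))) = 1871/(112 + (1049 + 15*(-16 - 22))) = 1871/(112 + (1049 + 15*(-38))) = 1871/(112 + (1049 - 570)) = 1871/(112 + 479) = 1871/591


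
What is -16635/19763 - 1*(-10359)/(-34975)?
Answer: -786534042/691210925 ≈ -1.1379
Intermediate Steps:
-16635/19763 - 1*(-10359)/(-34975) = -16635*1/19763 + 10359*(-1/34975) = -16635/19763 - 10359/34975 = -786534042/691210925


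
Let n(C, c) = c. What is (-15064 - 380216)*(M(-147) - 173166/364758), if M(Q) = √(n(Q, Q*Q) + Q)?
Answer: 11408176080/60793 - 2766960*√438 ≈ -5.7721e+7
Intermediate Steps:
M(Q) = √(Q + Q²) (M(Q) = √(Q*Q + Q) = √(Q² + Q) = √(Q + Q²))
(-15064 - 380216)*(M(-147) - 173166/364758) = (-15064 - 380216)*(√(-147*(1 - 147)) - 173166/364758) = -395280*(√(-147*(-146)) - 173166*1/364758) = -395280*(√21462 - 28861/60793) = -395280*(7*√438 - 28861/60793) = -395280*(-28861/60793 + 7*√438) = 11408176080/60793 - 2766960*√438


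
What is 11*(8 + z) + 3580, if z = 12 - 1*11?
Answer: 3679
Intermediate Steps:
z = 1 (z = 12 - 11 = 1)
11*(8 + z) + 3580 = 11*(8 + 1) + 3580 = 11*9 + 3580 = 99 + 3580 = 3679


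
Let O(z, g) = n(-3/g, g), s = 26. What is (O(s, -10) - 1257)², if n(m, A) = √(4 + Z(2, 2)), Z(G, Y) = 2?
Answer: (1257 - √6)² ≈ 1.5739e+6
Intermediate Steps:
n(m, A) = √6 (n(m, A) = √(4 + 2) = √6)
O(z, g) = √6
(O(s, -10) - 1257)² = (√6 - 1257)² = (-1257 + √6)²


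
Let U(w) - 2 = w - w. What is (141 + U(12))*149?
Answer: 21307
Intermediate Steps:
U(w) = 2 (U(w) = 2 + (w - w) = 2 + 0 = 2)
(141 + U(12))*149 = (141 + 2)*149 = 143*149 = 21307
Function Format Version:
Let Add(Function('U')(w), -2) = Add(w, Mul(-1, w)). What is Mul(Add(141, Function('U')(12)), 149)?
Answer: 21307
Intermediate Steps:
Function('U')(w) = 2 (Function('U')(w) = Add(2, Add(w, Mul(-1, w))) = Add(2, 0) = 2)
Mul(Add(141, Function('U')(12)), 149) = Mul(Add(141, 2), 149) = Mul(143, 149) = 21307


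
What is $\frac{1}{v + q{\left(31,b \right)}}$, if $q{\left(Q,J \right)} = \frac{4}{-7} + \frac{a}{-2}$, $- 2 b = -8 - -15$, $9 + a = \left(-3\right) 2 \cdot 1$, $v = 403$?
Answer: $\frac{14}{5739} \approx 0.0024395$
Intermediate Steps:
$a = -15$ ($a = -9 + \left(-3\right) 2 \cdot 1 = -9 - 6 = -15$)
$b = - \frac{7}{2}$ ($b = - \frac{-8 - -15}{2} = - \frac{-8 + 15}{2} = \left(- \frac{1}{2}\right) 7 = - \frac{7}{2} \approx -3.5$)
$q{\left(Q,J \right)} = \frac{97}{14}$ ($q{\left(Q,J \right)} = \frac{4}{-7} - \frac{15}{-2} = 4 \left(- \frac{1}{7}\right) - - \frac{15}{2} = - \frac{4}{7} + \frac{15}{2} = \frac{97}{14}$)
$\frac{1}{v + q{\left(31,b \right)}} = \frac{1}{403 + \frac{97}{14}} = \frac{1}{\frac{5739}{14}} = \frac{14}{5739}$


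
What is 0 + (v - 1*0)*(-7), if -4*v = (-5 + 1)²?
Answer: 28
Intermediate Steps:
v = -4 (v = -(-5 + 1)²/4 = -¼*(-4)² = -¼*16 = -4)
0 + (v - 1*0)*(-7) = 0 + (-4 - 1*0)*(-7) = 0 + (-4 + 0)*(-7) = 0 - 4*(-7) = 0 + 28 = 28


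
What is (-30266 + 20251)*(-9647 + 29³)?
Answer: -147641130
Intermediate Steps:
(-30266 + 20251)*(-9647 + 29³) = -10015*(-9647 + 24389) = -10015*14742 = -147641130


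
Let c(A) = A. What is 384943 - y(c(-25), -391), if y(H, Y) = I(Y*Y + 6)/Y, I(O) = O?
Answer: 150665600/391 ≈ 3.8533e+5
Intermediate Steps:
y(H, Y) = (6 + Y**2)/Y (y(H, Y) = (Y*Y + 6)/Y = (Y**2 + 6)/Y = (6 + Y**2)/Y)
384943 - y(c(-25), -391) = 384943 - (-391 + 6/(-391)) = 384943 - (-391 + 6*(-1/391)) = 384943 - (-391 - 6/391) = 384943 - 1*(-152887/391) = 384943 + 152887/391 = 150665600/391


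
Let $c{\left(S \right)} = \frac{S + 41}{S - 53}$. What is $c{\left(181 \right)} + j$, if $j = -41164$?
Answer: $- \frac{2634385}{64} \approx -41162.0$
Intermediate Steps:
$c{\left(S \right)} = \frac{41 + S}{-53 + S}$
$c{\left(181 \right)} + j = \frac{41 + 181}{-53 + 181} - 41164 = \frac{1}{128} \cdot 222 - 41164 = \frac{111}{64} - 41164 = - \frac{2634385}{64}$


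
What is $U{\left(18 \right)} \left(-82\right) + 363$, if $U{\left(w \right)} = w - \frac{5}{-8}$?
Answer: $- \frac{4657}{4} \approx -1164.3$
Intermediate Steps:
$U{\left(w \right)} = \frac{5}{8} + w$ ($U{\left(w \right)} = w - - \frac{5}{8} = w + \frac{5}{8} = \frac{5}{8} + w$)
$U{\left(18 \right)} \left(-82\right) + 363 = \left(\frac{5}{8} + 18\right) \left(-82\right) + 363 = \frac{149}{8} \left(-82\right) + 363 = - \frac{6109}{4} + 363 = - \frac{4657}{4}$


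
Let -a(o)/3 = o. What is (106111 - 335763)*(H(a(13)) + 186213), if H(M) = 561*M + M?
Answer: -37730675340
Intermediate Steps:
a(o) = -3*o
H(M) = 562*M
(106111 - 335763)*(H(a(13)) + 186213) = (106111 - 335763)*(562*(-3*13) + 186213) = -229652*(562*(-39) + 186213) = -229652*(-21918 + 186213) = -229652*164295 = -37730675340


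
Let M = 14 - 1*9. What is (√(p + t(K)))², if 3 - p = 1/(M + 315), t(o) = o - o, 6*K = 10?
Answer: 959/320 ≈ 2.9969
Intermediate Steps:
M = 5 (M = 14 - 9 = 5)
K = 5/3 (K = (⅙)*10 = 5/3 ≈ 1.6667)
t(o) = 0
p = 959/320 (p = 3 - 1/(5 + 315) = 3 - 1/320 = 959/320 ≈ 2.9969)
(√(p + t(K)))² = (√(959/320 + 0))² = (√(959/320))² = (√4795/40)² = 959/320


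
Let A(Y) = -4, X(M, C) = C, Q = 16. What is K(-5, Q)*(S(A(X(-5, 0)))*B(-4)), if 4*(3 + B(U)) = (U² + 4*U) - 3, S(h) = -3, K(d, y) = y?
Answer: 180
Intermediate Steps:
B(U) = -15/4 + U + U²/4 (B(U) = -3 + ((U² + 4*U) - 3)/4 = -3 + (-3 + U² + 4*U)/4 = -3 + (-¾ + U + U²/4) = -15/4 + U + U²/4)
K(-5, Q)*(S(A(X(-5, 0)))*B(-4)) = 16*(-3*(-15/4 - 4 + (¼)*(-4)²)) = 16*(-3*(-15/4 - 4 + (¼)*16)) = 16*(-3*(-15/4 - 4 + 4)) = 16*(-3*(-15/4)) = 16*(45/4) = 180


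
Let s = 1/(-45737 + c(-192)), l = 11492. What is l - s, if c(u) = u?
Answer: 527816069/45929 ≈ 11492.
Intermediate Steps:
s = -1/45929 (s = 1/(-45737 - 192) = 1/(-45929) = -1/45929 ≈ -2.1773e-5)
l - s = 11492 - 1*(-1/45929) = 11492 + 1/45929 = 527816069/45929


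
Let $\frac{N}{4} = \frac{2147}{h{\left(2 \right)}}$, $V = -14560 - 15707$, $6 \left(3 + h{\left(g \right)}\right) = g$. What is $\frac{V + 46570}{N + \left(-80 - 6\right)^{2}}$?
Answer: $\frac{4658}{1193} \approx 3.9044$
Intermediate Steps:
$h{\left(g \right)} = -3 + \frac{g}{6}$
$V = -30267$ ($V = -14560 - 15707 = -30267$)
$N = - \frac{6441}{2}$ ($N = 4 \frac{2147}{-3 + \frac{1}{6} \cdot 2} = 4 \frac{2147}{-3 + \frac{1}{3}} = 4 \frac{2147}{- \frac{8}{3}} = 4 \cdot 2147 \left(- \frac{3}{8}\right) = 4 \left(- \frac{6441}{8}\right) = - \frac{6441}{2} \approx -3220.5$)
$\frac{V + 46570}{N + \left(-80 - 6\right)^{2}} = \frac{-30267 + 46570}{- \frac{6441}{2} + \left(-80 - 6\right)^{2}} = \frac{16303}{- \frac{6441}{2} + \left(-86\right)^{2}} = \frac{16303}{- \frac{6441}{2} + 7396} = \frac{16303}{\frac{8351}{2}} = 16303 \cdot \frac{2}{8351} = \frac{4658}{1193}$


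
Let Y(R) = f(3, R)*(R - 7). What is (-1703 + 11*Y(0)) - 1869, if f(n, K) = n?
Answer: -3803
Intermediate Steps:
Y(R) = -21 + 3*R (Y(R) = 3*(R - 7) = 3*(-7 + R) = -21 + 3*R)
(-1703 + 11*Y(0)) - 1869 = (-1703 + 11*(-21 + 3*0)) - 1869 = (-1703 + 11*(-21 + 0)) - 1869 = (-1703 + 11*(-21)) - 1869 = (-1703 - 231) - 1869 = -1934 - 1869 = -3803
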